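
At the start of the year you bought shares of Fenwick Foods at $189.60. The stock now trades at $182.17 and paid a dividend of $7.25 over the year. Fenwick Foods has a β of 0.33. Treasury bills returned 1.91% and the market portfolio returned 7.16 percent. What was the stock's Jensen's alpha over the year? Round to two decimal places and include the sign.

-3.74%

Realised HPR = (P1 + D1 − P0) / P0 = (182.17 + 7.25 − 189.60) / 189.60 = -0.18 / 189.60 = -0.0949%
MRP = 7.16% − 1.91% = 5.25%
CAPM required = R_f + β·MRP = 1.91% + 0.33 × 5.25% = 3.6425%
α = realised − required = -0.0949% − 3.6425% = -3.74%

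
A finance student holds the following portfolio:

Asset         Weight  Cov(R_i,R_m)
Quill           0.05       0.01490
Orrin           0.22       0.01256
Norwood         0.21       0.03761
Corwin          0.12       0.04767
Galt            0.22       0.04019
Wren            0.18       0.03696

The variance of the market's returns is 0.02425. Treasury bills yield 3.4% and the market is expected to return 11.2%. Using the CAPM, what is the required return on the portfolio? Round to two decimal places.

β_Quill = 0.01490 / 0.02425 = 0.6144
β_Orrin = 0.01256 / 0.02425 = 0.5179
β_Norwood = 0.03761 / 0.02425 = 1.5509
β_Corwin = 0.04767 / 0.02425 = 1.9658
β_Galt = 0.04019 / 0.02425 = 1.6573
β_Wren = 0.03696 / 0.02425 = 1.5241
β_P = Σ w_i β_i = 0.05×0.6144 + 0.22×0.5179 + 0.21×1.5509 + 0.12×1.9658 + 0.22×1.6573 + 0.18×1.5241 = 1.3452
MRP = 11.2% − 3.4% = 7.80%
E(R_P) = R_f + β_P × MRP = 3.4% + 1.3452 × 7.8% = 13.89%

13.89%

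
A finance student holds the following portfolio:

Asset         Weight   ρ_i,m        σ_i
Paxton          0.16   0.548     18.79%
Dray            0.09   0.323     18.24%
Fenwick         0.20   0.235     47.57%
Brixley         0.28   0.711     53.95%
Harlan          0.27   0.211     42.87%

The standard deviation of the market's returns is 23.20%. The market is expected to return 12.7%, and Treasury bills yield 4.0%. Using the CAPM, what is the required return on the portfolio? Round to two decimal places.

β_Paxton = 0.548 × 18.79% / 23.20% = 0.4438
β_Dray = 0.323 × 18.24% / 23.20% = 0.2539
β_Fenwick = 0.235 × 47.57% / 23.20% = 0.4819
β_Brixley = 0.711 × 53.95% / 23.20% = 1.6534
β_Harlan = 0.211 × 42.87% / 23.20% = 0.3899
β_P = Σ w_i β_i = 0.16×0.4438 + 0.09×0.2539 + 0.20×0.4819 + 0.28×1.6534 + 0.27×0.3899 = 0.7585
MRP = 12.7% − 4.0% = 8.70%
E(R_P) = R_f + β_P × MRP = 4.0% + 0.7585 × 8.7% = 10.60%

10.60%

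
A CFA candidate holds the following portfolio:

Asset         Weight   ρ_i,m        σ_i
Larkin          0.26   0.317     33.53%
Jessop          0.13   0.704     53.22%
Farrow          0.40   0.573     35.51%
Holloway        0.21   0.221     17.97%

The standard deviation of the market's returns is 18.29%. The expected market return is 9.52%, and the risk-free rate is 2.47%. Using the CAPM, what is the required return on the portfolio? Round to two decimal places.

8.87%

β_Larkin = 0.317 × 33.53% / 18.29% = 0.5811
β_Jessop = 0.704 × 53.22% / 18.29% = 2.0485
β_Farrow = 0.573 × 35.51% / 18.29% = 1.1125
β_Holloway = 0.221 × 17.97% / 18.29% = 0.2171
β_P = Σ w_i β_i = 0.26×0.5811 + 0.13×2.0485 + 0.40×1.1125 + 0.21×0.2171 = 0.9080
MRP = 9.52% − 2.47% = 7.05%
E(R_P) = R_f + β_P × MRP = 2.47% + 0.9080 × 7.05% = 8.87%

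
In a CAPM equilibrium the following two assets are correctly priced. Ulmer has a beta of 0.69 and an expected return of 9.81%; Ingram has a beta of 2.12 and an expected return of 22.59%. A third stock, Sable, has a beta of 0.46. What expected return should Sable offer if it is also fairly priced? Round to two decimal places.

7.75%

MRP (SML slope) = (22.59% − 9.81%) / (2.12 − 0.69) = 12.78% / 1.43 = 8.9371%
R_f (intercept) = 9.81% − 0.69 × 8.9371% = 3.6434%
E(R_Sable) = R_f + β × MRP = 3.6434% + 0.46 × 8.9371% = 7.75%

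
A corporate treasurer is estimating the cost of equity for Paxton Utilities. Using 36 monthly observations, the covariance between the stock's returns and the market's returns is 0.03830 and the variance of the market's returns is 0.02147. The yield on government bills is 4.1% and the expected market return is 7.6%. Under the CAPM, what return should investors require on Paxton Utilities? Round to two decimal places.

β = Cov(R_i, R_m) / Var(R_m) = 0.03830 / 0.02147 = 1.7839
MRP = 7.6% − 4.1% = 3.50%
E(R) = R_f + β × MRP = 4.1% + 1.7839 × 3.5% = 10.34%

10.34%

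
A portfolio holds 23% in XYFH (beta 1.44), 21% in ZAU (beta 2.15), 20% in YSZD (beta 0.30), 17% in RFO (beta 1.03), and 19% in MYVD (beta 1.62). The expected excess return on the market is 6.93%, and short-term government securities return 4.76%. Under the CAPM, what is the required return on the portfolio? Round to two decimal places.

13.95%

β_P = Σ w_i β_i = 0.23×1.44 + 0.21×2.15 + 0.20×0.30 + 0.17×1.03 + 0.19×1.62 = 1.3256
E(R_P) = R_f + β_P × MRP = 4.76% + 1.3256 × 6.93% = 13.95%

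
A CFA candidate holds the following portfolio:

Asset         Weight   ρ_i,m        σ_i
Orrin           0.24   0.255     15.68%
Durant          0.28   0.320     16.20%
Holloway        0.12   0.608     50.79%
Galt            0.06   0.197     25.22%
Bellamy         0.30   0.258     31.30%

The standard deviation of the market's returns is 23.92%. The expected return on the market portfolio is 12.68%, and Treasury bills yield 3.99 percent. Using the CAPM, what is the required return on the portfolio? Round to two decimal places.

β_Orrin = 0.255 × 15.68% / 23.92% = 0.1672
β_Durant = 0.320 × 16.20% / 23.92% = 0.2167
β_Holloway = 0.608 × 50.79% / 23.92% = 1.2910
β_Galt = 0.197 × 25.22% / 23.92% = 0.2077
β_Bellamy = 0.258 × 31.30% / 23.92% = 0.3376
β_P = Σ w_i β_i = 0.24×0.1672 + 0.28×0.2167 + 0.12×1.2910 + 0.06×0.2077 + 0.30×0.3376 = 0.3695
MRP = 12.68% − 3.99% = 8.69%
E(R_P) = R_f + β_P × MRP = 3.99% + 0.3695 × 8.69% = 7.20%

7.20%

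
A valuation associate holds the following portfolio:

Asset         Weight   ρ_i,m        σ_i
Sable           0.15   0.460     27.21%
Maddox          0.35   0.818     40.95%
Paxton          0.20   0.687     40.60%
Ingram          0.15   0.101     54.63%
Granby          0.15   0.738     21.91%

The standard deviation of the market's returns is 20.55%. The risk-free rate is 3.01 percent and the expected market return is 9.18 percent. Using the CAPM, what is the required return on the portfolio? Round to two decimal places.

β_Sable = 0.460 × 27.21% / 20.55% = 0.6091
β_Maddox = 0.818 × 40.95% / 20.55% = 1.6300
β_Paxton = 0.687 × 40.60% / 20.55% = 1.3573
β_Ingram = 0.101 × 54.63% / 20.55% = 0.2685
β_Granby = 0.738 × 21.91% / 20.55% = 0.7868
β_P = Σ w_i β_i = 0.15×0.6091 + 0.35×1.6300 + 0.20×1.3573 + 0.15×0.2685 + 0.15×0.7868 = 1.0916
MRP = 9.18% − 3.01% = 6.17%
E(R_P) = R_f + β_P × MRP = 3.01% + 1.0916 × 6.17% = 9.75%

9.75%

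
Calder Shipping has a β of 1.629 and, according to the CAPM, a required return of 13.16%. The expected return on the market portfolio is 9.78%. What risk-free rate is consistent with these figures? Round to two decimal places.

4.41%

E(R) = R_f + β(E(R_m) − R_f) = R_f(1 − β) + β·E(R_m)
13.16% = R_f × (1 − 1.629) + 1.629 × 9.78%
13.16% = R_f × -0.629 + 15.93162%
R_f = (13.16% − 15.93162%) / -0.629 = 4.41%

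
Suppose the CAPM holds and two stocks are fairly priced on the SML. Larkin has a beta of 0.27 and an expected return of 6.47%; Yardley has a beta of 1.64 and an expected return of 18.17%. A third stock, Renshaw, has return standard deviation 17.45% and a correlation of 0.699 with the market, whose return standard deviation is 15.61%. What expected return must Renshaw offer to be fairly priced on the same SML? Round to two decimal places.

MRP = (18.17% − 6.47%) / (1.64 − 0.27) = 8.5401%
R_f = 6.47% − 0.27 × 8.5401% = 4.1642%
β_Renshaw = ρ·σ_i/σ_m = 0.699 × 17.45 / 15.61 = 0.7814
E(R_Renshaw) = R_f + β × MRP = 4.1642% + 0.7814 × 8.5401% = 10.84%

10.84%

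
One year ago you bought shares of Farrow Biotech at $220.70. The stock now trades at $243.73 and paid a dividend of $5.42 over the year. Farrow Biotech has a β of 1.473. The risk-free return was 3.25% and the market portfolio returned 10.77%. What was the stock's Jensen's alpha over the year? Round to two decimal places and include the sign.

Realised HPR = (P1 + D1 − P0) / P0 = (243.73 + 5.42 − 220.70) / 220.70 = 28.45 / 220.70 = 12.8908%
MRP = 10.77% − 3.25% = 7.52%
CAPM required = R_f + β·MRP = 3.25% + 1.473 × 7.52% = 14.32696%
α = realised − required = 12.8908% − 14.32696% = -1.44%

-1.44%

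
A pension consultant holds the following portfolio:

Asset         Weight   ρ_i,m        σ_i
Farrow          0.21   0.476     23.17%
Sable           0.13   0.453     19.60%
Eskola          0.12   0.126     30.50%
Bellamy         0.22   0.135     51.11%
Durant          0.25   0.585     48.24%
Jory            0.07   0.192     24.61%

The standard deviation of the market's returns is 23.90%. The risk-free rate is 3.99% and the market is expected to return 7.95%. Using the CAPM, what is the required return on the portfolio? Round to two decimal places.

6.12%

β_Farrow = 0.476 × 23.17% / 23.90% = 0.4615
β_Sable = 0.453 × 19.60% / 23.90% = 0.3715
β_Eskola = 0.126 × 30.50% / 23.90% = 0.1608
β_Bellamy = 0.135 × 51.11% / 23.90% = 0.2887
β_Durant = 0.585 × 48.24% / 23.90% = 1.1808
β_Jory = 0.192 × 24.61% / 23.90% = 0.1977
β_P = Σ w_i β_i = 0.21×0.4615 + 0.13×0.3715 + 0.12×0.1608 + 0.22×0.2887 + 0.25×1.1808 + 0.07×0.1977 = 0.5371
MRP = 7.95% − 3.99% = 3.96%
E(R_P) = R_f + β_P × MRP = 3.99% + 0.5371 × 3.96% = 6.12%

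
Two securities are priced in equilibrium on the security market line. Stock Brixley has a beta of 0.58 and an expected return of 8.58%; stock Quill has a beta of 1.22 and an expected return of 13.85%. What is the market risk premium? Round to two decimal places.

Both satisfy E(R) = R_f + β·MRP, so the slope of the SML is
MRP = (13.85% − 8.58%) / (1.22 − 0.58) = 5.27% / 0.64 = 8.2344%

8.23%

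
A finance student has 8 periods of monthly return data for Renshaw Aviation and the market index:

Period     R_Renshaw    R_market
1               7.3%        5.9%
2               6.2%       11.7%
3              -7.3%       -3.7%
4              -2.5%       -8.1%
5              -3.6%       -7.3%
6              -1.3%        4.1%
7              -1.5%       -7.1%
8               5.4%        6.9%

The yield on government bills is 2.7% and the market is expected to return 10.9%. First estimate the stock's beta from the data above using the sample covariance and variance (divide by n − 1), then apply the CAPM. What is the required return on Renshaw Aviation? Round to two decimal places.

7.23%

Mean R_i = (7.3 + 6.2 − 7.3 − 2.5 − 3.6 − 1.3 − 1.5 + 5.4) / 8 = 0.3375%
Mean R_m = (5.9 + 11.7 − 3.7 − 8.1 − 7.3 + 4.1 − 7.1 + 6.9) / 8 = 0.3000%
Σ(R_i − R̄_i)(R_m − R̄_m) = 230.9200  ⇒  Cov = 230.9200 / 7 = 32.9886
Σ(R_m − R̄_m)² = 418.4000  ⇒  Var(R_m) = 418.4000 / 7 = 59.7714
β = Cov / Var(R_m) = 32.9886 / 59.7714 = 0.5519
MRP = 10.9% − 2.7% = 8.20%
E(R) = R_f + β × MRP = 2.7% + 0.5519 × 8.2% = 7.23%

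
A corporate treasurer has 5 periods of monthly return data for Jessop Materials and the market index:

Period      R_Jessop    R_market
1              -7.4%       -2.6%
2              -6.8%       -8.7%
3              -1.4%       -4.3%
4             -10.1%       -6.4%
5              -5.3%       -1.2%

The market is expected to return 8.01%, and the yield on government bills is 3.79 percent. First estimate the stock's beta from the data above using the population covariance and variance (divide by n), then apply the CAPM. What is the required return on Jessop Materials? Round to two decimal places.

Mean R_i = (-7.4 − 6.8 − 1.4 − 10.1 − 5.3) / 5 = -6.2000%
Mean R_m = (-2.6 − 8.7 − 4.3 − 6.4 − 1.2) / 5 = -4.6400%
Σ(R_i − R̄_i)(R_m − R̄_m) = 11.5800  ⇒  Cov = 11.5800 / 5 = 2.3160
Σ(R_m − R̄_m)² = 35.6920  ⇒  Var(R_m) = 35.6920 / 5 = 7.1384
β = Cov / Var(R_m) = 2.3160 / 7.1384 = 0.3244
MRP = 8.01% − 3.79% = 4.22%
E(R) = R_f + β × MRP = 3.79% + 0.3244 × 4.22% = 5.16%

5.16%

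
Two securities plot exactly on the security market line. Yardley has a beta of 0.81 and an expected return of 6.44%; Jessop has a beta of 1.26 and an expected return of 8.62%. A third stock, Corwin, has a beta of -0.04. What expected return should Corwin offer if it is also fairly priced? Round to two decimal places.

2.32%

MRP (SML slope) = (8.62% − 6.44%) / (1.26 − 0.81) = 2.18% / 0.45 = 4.8444%
R_f (intercept) = 6.44% − 0.81 × 4.8444% = 2.5160%
E(R_Corwin) = R_f + β × MRP = 2.5160% + -0.04 × 4.8444% = 2.32%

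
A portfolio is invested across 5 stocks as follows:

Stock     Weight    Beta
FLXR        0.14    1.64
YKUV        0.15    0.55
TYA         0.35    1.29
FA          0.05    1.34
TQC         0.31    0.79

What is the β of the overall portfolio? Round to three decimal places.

β_P = Σ w_i β_i = 0.14×1.64 + 0.15×0.55 + 0.35×1.29 + 0.05×1.34 + 0.31×0.79 = 1.0755

1.076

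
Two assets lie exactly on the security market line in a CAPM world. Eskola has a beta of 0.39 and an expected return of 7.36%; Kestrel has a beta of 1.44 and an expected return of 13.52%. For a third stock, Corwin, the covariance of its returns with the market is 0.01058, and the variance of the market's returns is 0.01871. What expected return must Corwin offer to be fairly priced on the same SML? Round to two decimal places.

MRP = (13.52% − 7.36%) / (1.44 − 0.39) = 5.8667%
R_f = 7.36% − 0.39 × 5.8667% = 5.0720%
β_Corwin = Cov / Var(R_m) = 0.01058 / 0.01871 = 0.5655
E(R_Corwin) = R_f + β × MRP = 5.0720% + 0.5655 × 5.8667% = 8.39%

8.39%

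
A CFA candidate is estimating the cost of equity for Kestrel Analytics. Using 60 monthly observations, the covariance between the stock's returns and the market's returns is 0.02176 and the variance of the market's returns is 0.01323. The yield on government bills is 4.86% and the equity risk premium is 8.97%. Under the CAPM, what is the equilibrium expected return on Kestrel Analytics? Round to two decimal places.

19.61%

β = Cov(R_i, R_m) / Var(R_m) = 0.02176 / 0.01323 = 1.6447
E(R) = R_f + β × MRP = 4.86% + 1.6447 × 8.97% = 19.61%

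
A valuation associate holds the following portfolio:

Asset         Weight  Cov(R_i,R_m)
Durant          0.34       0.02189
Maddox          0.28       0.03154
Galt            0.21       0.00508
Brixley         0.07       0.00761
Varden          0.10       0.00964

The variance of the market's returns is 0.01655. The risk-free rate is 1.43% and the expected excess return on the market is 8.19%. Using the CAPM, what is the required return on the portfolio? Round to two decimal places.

β_Durant = 0.02189 / 0.01655 = 1.3227
β_Maddox = 0.03154 / 0.01655 = 1.9057
β_Galt = 0.00508 / 0.01655 = 0.3069
β_Brixley = 0.00761 / 0.01655 = 0.4598
β_Varden = 0.00964 / 0.01655 = 0.5825
β_P = Σ w_i β_i = 0.34×1.3227 + 0.28×1.9057 + 0.21×0.3069 + 0.07×0.4598 + 0.10×0.5825 = 1.1382
E(R_P) = R_f + β_P × MRP = 1.43% + 1.1382 × 8.19% = 10.75%

10.75%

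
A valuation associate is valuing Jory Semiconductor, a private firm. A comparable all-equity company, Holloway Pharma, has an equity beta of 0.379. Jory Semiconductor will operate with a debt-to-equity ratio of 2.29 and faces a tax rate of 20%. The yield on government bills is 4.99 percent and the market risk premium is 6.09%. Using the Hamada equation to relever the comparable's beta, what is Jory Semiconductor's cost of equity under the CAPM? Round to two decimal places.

11.53%

β_L = β_U × [1 + (1 − t)(D/E)] = 0.379 × [1 + (1 − 0.20) × 2.29]
    = 0.379 × [1 + 0.80 × 2.29] = 0.379 × 2.8320 = 1.0733
E(R) = R_f + β_L × MRP = 4.99% + 1.0733 × 6.09% = 11.53%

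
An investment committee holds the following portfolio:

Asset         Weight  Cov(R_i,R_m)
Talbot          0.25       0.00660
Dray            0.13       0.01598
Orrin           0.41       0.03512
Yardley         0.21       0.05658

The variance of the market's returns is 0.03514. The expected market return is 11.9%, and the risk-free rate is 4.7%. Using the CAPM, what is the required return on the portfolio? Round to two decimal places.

10.85%

β_Talbot = 0.00660 / 0.03514 = 0.1878
β_Dray = 0.01598 / 0.03514 = 0.4548
β_Orrin = 0.03512 / 0.03514 = 0.9994
β_Yardley = 0.05658 / 0.03514 = 1.6101
β_P = Σ w_i β_i = 0.25×0.1878 + 0.13×0.4548 + 0.41×0.9994 + 0.21×1.6101 = 0.8539
MRP = 11.9% − 4.7% = 7.20%
E(R_P) = R_f + β_P × MRP = 4.7% + 0.8539 × 7.2% = 10.85%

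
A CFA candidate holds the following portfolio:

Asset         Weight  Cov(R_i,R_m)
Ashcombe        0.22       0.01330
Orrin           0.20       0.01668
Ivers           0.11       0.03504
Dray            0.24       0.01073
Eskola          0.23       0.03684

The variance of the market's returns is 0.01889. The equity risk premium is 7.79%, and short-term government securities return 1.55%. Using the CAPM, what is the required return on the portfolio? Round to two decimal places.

10.28%

β_Ashcombe = 0.01330 / 0.01889 = 0.7041
β_Orrin = 0.01668 / 0.01889 = 0.8830
β_Ivers = 0.03504 / 0.01889 = 1.8549
β_Dray = 0.01073 / 0.01889 = 0.5680
β_Eskola = 0.03684 / 0.01889 = 1.9502
β_P = Σ w_i β_i = 0.22×0.7041 + 0.20×0.8830 + 0.11×1.8549 + 0.24×0.5680 + 0.23×1.9502 = 1.1204
E(R_P) = R_f + β_P × MRP = 1.55% + 1.1204 × 7.79% = 10.28%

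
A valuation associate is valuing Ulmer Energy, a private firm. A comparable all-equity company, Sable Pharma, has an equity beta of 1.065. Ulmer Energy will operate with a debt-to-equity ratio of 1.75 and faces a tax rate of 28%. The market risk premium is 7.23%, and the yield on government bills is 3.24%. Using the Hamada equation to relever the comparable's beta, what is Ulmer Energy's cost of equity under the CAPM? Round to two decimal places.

20.64%

β_L = β_U × [1 + (1 − t)(D/E)] = 1.065 × [1 + (1 − 0.28) × 1.75]
    = 1.065 × [1 + 0.72 × 1.75] = 1.065 × 2.2600 = 2.4069
E(R) = R_f + β_L × MRP = 3.24% + 2.4069 × 7.23% = 20.64%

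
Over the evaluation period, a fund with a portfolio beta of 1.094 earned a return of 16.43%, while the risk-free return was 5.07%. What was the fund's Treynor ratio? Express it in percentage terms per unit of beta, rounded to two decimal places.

10.38%

Treynor = (R_P − R_f) / β_P = (16.43% − 5.07%) / 1.0940 = 11.36% / 1.0940 = 10.38%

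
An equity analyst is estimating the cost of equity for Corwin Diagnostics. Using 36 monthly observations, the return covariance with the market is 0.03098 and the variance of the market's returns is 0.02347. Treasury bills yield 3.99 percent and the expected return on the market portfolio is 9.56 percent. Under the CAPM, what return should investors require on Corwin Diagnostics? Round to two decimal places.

11.34%

β = Cov(R_i, R_m) / Var(R_m) = 0.03098 / 0.02347 = 1.3200
MRP = 9.56% − 3.99% = 5.57%
E(R) = R_f + β × MRP = 3.99% + 1.3200 × 5.57% = 11.34%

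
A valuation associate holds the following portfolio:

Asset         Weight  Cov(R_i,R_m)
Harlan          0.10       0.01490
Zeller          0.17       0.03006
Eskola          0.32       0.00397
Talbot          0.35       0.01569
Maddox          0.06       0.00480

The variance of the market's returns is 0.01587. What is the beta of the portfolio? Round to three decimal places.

0.860

β_Harlan = 0.01490 / 0.01587 = 0.9389
β_Zeller = 0.03006 / 0.01587 = 1.8941
β_Eskola = 0.00397 / 0.01587 = 0.2502
β_Talbot = 0.01569 / 0.01587 = 0.9887
β_Maddox = 0.00480 / 0.01587 = 0.3025
β_P = Σ w_i β_i = 0.10×0.9389 + 0.17×1.8941 + 0.32×0.2502 + 0.35×0.9887 + 0.06×0.3025 = 0.8601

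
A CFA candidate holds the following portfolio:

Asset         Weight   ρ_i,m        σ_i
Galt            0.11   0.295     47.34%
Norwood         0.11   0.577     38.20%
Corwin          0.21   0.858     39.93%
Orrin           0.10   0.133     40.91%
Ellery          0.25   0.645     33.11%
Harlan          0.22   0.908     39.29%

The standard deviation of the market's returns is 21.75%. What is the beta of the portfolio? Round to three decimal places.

β_Galt = 0.295 × 47.34% / 21.75% = 0.6421
β_Norwood = 0.577 × 38.20% / 21.75% = 1.0134
β_Corwin = 0.858 × 39.93% / 21.75% = 1.5752
β_Orrin = 0.133 × 40.91% / 21.75% = 0.2502
β_Ellery = 0.645 × 33.11% / 21.75% = 0.9819
β_Harlan = 0.908 × 39.29% / 21.75% = 1.6402
β_P = Σ w_i β_i = 0.11×0.6421 + 0.11×1.0134 + 0.21×1.5752 + 0.10×0.2502 + 0.25×0.9819 + 0.22×1.6402 = 1.1442

1.144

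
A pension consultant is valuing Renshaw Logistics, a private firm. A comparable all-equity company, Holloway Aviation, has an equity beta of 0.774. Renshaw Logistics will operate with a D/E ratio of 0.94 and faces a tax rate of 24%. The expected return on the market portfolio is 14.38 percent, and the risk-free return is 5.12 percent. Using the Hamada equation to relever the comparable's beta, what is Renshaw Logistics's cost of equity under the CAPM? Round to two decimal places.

β_L = β_U × [1 + (1 − t)(D/E)] = 0.774 × [1 + (1 − 0.24) × 0.94]
    = 0.774 × [1 + 0.76 × 0.94] = 0.774 × 1.7144 = 1.3269
MRP = 14.38% − 5.12% = 9.26%
E(R) = R_f + β_L × MRP = 5.12% + 1.3269 × 9.26% = 17.41%

17.41%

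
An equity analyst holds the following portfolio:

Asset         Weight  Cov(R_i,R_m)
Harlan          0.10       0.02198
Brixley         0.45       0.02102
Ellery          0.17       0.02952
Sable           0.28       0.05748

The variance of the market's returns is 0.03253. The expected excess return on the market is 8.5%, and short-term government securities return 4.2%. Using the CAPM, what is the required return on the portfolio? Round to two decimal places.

12.76%

β_Harlan = 0.02198 / 0.03253 = 0.6757
β_Brixley = 0.02102 / 0.03253 = 0.6462
β_Ellery = 0.02952 / 0.03253 = 0.9075
β_Sable = 0.05748 / 0.03253 = 1.7670
β_P = Σ w_i β_i = 0.10×0.6757 + 0.45×0.6462 + 0.17×0.9075 + 0.28×1.7670 = 1.0074
E(R_P) = R_f + β_P × MRP = 4.2% + 1.0074 × 8.5% = 12.76%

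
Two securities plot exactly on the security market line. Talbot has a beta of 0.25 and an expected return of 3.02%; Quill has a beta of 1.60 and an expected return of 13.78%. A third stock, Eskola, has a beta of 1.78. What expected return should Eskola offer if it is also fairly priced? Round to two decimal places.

15.21%

MRP (SML slope) = (13.78% − 3.02%) / (1.60 − 0.25) = 10.76% / 1.35 = 7.9704%
R_f (intercept) = 3.02% − 0.25 × 7.9704% = 1.0274%
E(R_Eskola) = R_f + β × MRP = 1.0274% + 1.78 × 7.9704% = 15.21%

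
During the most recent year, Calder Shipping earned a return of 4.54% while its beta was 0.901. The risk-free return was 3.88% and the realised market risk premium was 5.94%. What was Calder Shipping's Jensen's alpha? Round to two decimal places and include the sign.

-4.69%

CAPM benchmark = R_f + β(R_m − R_f) = 3.88% + 0.901 × 5.94% = 9.23194%
α = actual − benchmark = 4.54% − 9.23194% = -4.69%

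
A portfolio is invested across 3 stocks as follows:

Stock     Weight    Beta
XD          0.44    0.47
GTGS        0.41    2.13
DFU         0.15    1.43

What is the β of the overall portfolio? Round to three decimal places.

1.295

β_P = Σ w_i β_i = 0.44×0.47 + 0.41×2.13 + 0.15×1.43 = 1.2946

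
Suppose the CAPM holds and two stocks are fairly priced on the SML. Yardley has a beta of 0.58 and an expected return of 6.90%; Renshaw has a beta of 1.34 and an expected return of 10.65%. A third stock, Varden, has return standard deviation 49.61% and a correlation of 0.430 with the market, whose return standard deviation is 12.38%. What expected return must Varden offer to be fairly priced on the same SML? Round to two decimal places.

12.54%

MRP = (10.65% − 6.90%) / (1.34 − 0.58) = 4.9342%
R_f = 6.90% − 0.58 × 4.9342% = 4.0382%
β_Varden = ρ·σ_i/σ_m = 0.430 × 49.61 / 12.38 = 1.7231
E(R_Varden) = R_f + β × MRP = 4.0382% + 1.7231 × 4.9342% = 12.54%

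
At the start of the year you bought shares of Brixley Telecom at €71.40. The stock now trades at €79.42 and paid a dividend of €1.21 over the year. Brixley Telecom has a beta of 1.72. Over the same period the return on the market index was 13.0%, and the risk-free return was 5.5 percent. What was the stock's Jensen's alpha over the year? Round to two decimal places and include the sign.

-5.47%

Realised HPR = (P1 + D1 − P0) / P0 = (79.42 + 1.21 − 71.40) / 71.40 = 9.23 / 71.40 = 12.9272%
MRP = 13.0% − 5.5% = 7.50%
CAPM required = R_f + β·MRP = 5.5% + 1.72 × 7.5% = 18.4000%
α = realised − required = 12.9272% − 18.4000% = -5.47%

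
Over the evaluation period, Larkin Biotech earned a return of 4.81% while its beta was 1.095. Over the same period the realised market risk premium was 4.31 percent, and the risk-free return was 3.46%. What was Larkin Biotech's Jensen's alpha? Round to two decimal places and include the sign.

CAPM benchmark = R_f + β(R_m − R_f) = 3.46% + 1.095 × 4.31% = 8.17945%
α = actual − benchmark = 4.81% − 8.17945% = -3.37%

-3.37%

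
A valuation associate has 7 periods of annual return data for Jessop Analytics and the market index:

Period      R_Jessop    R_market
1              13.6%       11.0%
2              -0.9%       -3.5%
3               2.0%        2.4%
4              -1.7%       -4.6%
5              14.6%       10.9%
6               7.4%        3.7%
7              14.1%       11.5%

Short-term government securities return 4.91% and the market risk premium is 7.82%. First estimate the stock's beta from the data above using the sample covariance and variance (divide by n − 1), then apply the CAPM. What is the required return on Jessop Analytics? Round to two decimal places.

Mean R_i = (13.6 − 0.9 + 2.0 − 1.7 + 14.6 + 7.4 + 14.1) / 7 = 7.0143%
Mean R_m = (11.0 − 3.5 + 2.4 − 4.6 + 10.9 + 3.7 + 11.5) / 7 = 4.4857%
Σ(R_i − R̄_i)(R_m − R̄_m) = 293.7914  ⇒  Cov = 293.7914 / 6 = 48.9652
Σ(R_m − R̄_m)² = 284.0686  ⇒  Var(R_m) = 284.0686 / 6 = 47.3448
β = Cov / Var(R_m) = 48.9652 / 47.3448 = 1.0342
E(R) = R_f + β × MRP = 4.91% + 1.0342 × 7.82% = 13.00%

13.00%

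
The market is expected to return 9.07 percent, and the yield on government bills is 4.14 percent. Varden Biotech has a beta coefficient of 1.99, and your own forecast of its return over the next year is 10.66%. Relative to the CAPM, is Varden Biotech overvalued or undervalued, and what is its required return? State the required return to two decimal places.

MRP = 9.07% − 4.14% = 4.93%
Required return = R_f + β·MRP = 4.14% + 1.99 × 4.93% = 13.95%
Forecast 10.66% < required 13.95% → the stock plots below the SML → overvalued.

Overvalued; required return 13.95%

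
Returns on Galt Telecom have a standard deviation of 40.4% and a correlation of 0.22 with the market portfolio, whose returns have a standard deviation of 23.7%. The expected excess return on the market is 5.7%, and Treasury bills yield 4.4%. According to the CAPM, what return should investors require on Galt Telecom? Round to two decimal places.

6.54%

β = ρ × σ_i / σ_m = 0.22 × 40.4% / 23.7% = 0.3750
E(R) = 4.4% + 0.3750 × 5.7% = 6.54%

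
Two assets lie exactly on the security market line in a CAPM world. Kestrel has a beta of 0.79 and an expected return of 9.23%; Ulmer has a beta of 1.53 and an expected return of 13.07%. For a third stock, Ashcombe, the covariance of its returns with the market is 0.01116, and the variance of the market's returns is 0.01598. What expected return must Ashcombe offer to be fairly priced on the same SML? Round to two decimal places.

MRP = (13.07% − 9.23%) / (1.53 − 0.79) = 5.1892%
R_f = 9.23% − 0.79 × 5.1892% = 5.1305%
β_Ashcombe = Cov / Var(R_m) = 0.01116 / 0.01598 = 0.6984
E(R_Ashcombe) = R_f + β × MRP = 5.1305% + 0.6984 × 5.1892% = 8.75%

8.75%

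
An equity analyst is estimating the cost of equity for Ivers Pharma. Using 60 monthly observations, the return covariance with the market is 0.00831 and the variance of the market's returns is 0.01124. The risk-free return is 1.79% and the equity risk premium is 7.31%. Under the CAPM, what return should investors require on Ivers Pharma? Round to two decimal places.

7.19%

β = Cov(R_i, R_m) / Var(R_m) = 0.00831 / 0.01124 = 0.7393
E(R) = R_f + β × MRP = 1.79% + 0.7393 × 7.31% = 7.19%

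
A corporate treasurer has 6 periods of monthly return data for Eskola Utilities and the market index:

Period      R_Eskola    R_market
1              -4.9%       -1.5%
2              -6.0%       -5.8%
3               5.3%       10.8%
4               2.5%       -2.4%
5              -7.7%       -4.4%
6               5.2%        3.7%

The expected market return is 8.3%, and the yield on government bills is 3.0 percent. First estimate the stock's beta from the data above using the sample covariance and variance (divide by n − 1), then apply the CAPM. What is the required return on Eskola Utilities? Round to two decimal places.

Mean R_i = (-4.9 − 6.0 + 5.3 + 2.5 − 7.7 + 5.2) / 6 = -0.9333%
Mean R_m = (-1.5 − 5.8 + 10.8 − 2.4 − 4.4 + 3.7) / 6 = 0.0667%
Σ(R_i − R̄_i)(R_m − R̄_m) = 146.8833  ⇒  Cov = 146.8833 / 5 = 29.3767
Σ(R_m − R̄_m)² = 191.3133  ⇒  Var(R_m) = 191.3133 / 5 = 38.2627
β = Cov / Var(R_m) = 29.3767 / 38.2627 = 0.7678
MRP = 8.3% − 3.0% = 5.30%
E(R) = R_f + β × MRP = 3.0% + 0.7678 × 5.3% = 7.07%

7.07%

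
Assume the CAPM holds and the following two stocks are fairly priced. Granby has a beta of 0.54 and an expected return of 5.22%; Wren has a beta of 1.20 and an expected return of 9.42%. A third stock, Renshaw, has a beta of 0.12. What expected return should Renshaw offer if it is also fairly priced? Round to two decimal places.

MRP (SML slope) = (9.42% − 5.22%) / (1.20 − 0.54) = 4.20% / 0.66 = 6.3636%
R_f (intercept) = 5.22% − 0.54 × 6.3636% = 1.7837%
E(R_Renshaw) = R_f + β × MRP = 1.7837% + 0.12 × 6.3636% = 2.55%

2.55%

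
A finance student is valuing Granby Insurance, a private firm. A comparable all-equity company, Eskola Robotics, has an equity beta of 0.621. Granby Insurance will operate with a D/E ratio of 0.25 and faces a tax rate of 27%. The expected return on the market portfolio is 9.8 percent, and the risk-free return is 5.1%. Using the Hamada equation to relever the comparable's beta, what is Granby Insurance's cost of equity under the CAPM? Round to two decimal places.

β_L = β_U × [1 + (1 − t)(D/E)] = 0.621 × [1 + (1 − 0.27) × 0.25]
    = 0.621 × [1 + 0.73 × 0.25] = 0.621 × 1.1825 = 0.7343
MRP = 9.8% − 5.1% = 4.70%
E(R) = R_f + β_L × MRP = 5.1% + 0.7343 × 4.7% = 8.55%

8.55%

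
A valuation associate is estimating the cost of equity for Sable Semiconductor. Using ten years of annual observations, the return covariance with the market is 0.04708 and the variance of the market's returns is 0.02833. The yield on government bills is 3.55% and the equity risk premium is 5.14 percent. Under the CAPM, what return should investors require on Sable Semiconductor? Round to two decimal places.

12.09%

β = Cov(R_i, R_m) / Var(R_m) = 0.04708 / 0.02833 = 1.6618
E(R) = R_f + β × MRP = 3.55% + 1.6618 × 5.14% = 12.09%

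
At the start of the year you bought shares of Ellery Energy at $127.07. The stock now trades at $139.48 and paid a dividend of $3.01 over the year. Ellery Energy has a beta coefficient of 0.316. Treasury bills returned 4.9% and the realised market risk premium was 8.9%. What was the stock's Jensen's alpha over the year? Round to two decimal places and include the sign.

Realised HPR = (P1 + D1 − P0) / P0 = (139.48 + 3.01 − 127.07) / 127.07 = 15.42 / 127.07 = 12.1350%
CAPM required = R_f + β·MRP = 4.9% + 0.316 × 8.9% = 7.7124%
α = realised − required = 12.1350% − 7.7124% = +4.42%

+4.42%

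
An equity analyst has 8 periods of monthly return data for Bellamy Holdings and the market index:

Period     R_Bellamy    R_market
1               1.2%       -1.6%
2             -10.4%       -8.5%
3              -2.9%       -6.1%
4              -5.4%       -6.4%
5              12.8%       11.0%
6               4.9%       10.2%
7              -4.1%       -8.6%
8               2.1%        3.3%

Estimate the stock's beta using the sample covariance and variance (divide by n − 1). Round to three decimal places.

Mean R_i = (1.2 − 10.4 − 2.9 − 5.4 + 12.8 + 4.9 − 4.1 + 2.1) / 8 = -0.2250%
Mean R_m = (-1.6 − 8.5 − 6.1 − 6.4 + 11.0 + 10.2 − 8.6 + 3.3) / 8 = -0.8375%
Σ(R_i − R̄_i)(R_m − R̄_m) = 370.1925  ⇒  Cov = 370.1925 / 7 = 52.8846
Σ(R_m − R̄_m)² = 457.2588  ⇒  Var(R_m) = 457.2588 / 7 = 65.3227
β = Cov / Var(R_m) = 52.8846 / 65.3227 = 0.8096

0.810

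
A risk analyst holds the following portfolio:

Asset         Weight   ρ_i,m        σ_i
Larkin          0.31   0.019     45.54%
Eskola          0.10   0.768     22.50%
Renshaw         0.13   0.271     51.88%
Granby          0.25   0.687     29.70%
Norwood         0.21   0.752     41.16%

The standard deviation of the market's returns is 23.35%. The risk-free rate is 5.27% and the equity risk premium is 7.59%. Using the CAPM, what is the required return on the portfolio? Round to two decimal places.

β_Larkin = 0.019 × 45.54% / 23.35% = 0.0371
β_Eskola = 0.768 × 22.50% / 23.35% = 0.7400
β_Renshaw = 0.271 × 51.88% / 23.35% = 0.6021
β_Granby = 0.687 × 29.70% / 23.35% = 0.8738
β_Norwood = 0.752 × 41.16% / 23.35% = 1.3256
β_P = Σ w_i β_i = 0.31×0.0371 + 0.10×0.7400 + 0.13×0.6021 + 0.25×0.8738 + 0.21×1.3256 = 0.6606
E(R_P) = R_f + β_P × MRP = 5.27% + 0.6606 × 7.59% = 10.28%

10.28%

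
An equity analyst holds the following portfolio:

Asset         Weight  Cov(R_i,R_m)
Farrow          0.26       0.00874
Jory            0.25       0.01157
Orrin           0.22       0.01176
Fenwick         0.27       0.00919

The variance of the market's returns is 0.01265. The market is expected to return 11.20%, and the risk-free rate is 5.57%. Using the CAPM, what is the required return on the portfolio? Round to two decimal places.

β_Farrow = 0.00874 / 0.01265 = 0.6909
β_Jory = 0.01157 / 0.01265 = 0.9146
β_Orrin = 0.01176 / 0.01265 = 0.9296
β_Fenwick = 0.00919 / 0.01265 = 0.7265
β_P = Σ w_i β_i = 0.26×0.6909 + 0.25×0.9146 + 0.22×0.9296 + 0.27×0.7265 = 0.8090
MRP = 11.20% − 5.57% = 5.63%
E(R_P) = R_f + β_P × MRP = 5.57% + 0.8090 × 5.63% = 10.12%

10.12%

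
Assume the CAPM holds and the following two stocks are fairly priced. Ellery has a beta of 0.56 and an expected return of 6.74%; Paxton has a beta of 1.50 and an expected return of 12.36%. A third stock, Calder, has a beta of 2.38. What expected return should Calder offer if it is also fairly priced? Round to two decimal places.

MRP (SML slope) = (12.36% − 6.74%) / (1.50 − 0.56) = 5.62% / 0.94 = 5.9787%
R_f (intercept) = 6.74% − 0.56 × 5.9787% = 3.3919%
E(R_Calder) = R_f + β × MRP = 3.3919% + 2.38 × 5.9787% = 17.62%

17.62%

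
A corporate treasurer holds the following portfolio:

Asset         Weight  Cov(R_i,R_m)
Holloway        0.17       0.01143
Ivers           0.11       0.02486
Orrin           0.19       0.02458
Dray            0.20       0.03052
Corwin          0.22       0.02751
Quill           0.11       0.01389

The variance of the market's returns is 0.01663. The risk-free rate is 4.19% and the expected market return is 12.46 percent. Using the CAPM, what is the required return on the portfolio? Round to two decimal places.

β_Holloway = 0.01143 / 0.01663 = 0.6873
β_Ivers = 0.02486 / 0.01663 = 1.4949
β_Orrin = 0.02458 / 0.01663 = 1.4781
β_Dray = 0.03052 / 0.01663 = 1.8352
β_Corwin = 0.02751 / 0.01663 = 1.6542
β_Quill = 0.01389 / 0.01663 = 0.8352
β_P = Σ w_i β_i = 0.17×0.6873 + 0.11×1.4949 + 0.19×1.4781 + 0.20×1.8352 + 0.22×1.6542 + 0.11×0.8352 = 1.3850
MRP = 12.46% − 4.19% = 8.27%
E(R_P) = R_f + β_P × MRP = 4.19% + 1.3850 × 8.27% = 15.64%

15.64%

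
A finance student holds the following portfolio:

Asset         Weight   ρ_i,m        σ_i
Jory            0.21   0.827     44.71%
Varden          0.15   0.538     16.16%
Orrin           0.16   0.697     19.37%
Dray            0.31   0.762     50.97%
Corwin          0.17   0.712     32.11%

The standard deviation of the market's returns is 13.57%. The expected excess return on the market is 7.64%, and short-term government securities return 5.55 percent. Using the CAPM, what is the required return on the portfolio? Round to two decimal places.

20.84%

β_Jory = 0.827 × 44.71% / 13.57% = 2.7248
β_Varden = 0.538 × 16.16% / 13.57% = 0.6407
β_Orrin = 0.697 × 19.37% / 13.57% = 0.9949
β_Dray = 0.762 × 50.97% / 13.57% = 2.8621
β_Corwin = 0.712 × 32.11% / 13.57% = 1.6848
β_P = Σ w_i β_i = 0.21×2.7248 + 0.15×0.6407 + 0.16×0.9949 + 0.31×2.8621 + 0.17×1.6848 = 2.0012
E(R_P) = R_f + β_P × MRP = 5.55% + 2.0012 × 7.64% = 20.84%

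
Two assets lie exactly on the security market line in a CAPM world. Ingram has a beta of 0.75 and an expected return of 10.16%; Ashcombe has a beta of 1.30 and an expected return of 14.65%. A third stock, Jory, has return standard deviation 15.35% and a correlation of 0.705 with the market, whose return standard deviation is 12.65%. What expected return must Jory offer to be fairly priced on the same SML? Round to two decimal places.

11.02%

MRP = (14.65% − 10.16%) / (1.30 − 0.75) = 8.1636%
R_f = 10.16% − 0.75 × 8.1636% = 4.0373%
β_Jory = ρ·σ_i/σ_m = 0.705 × 15.35 / 12.65 = 0.8555
E(R_Jory) = R_f + β × MRP = 4.0373% + 0.8555 × 8.1636% = 11.02%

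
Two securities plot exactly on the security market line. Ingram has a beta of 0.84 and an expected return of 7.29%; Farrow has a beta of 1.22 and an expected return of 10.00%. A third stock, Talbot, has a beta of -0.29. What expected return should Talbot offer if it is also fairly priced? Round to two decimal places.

MRP (SML slope) = (10.00% − 7.29%) / (1.22 − 0.84) = 2.71% / 0.38 = 7.1316%
R_f (intercept) = 7.29% − 0.84 × 7.1316% = 1.2995%
E(R_Talbot) = R_f + β × MRP = 1.2995% + -0.29 × 7.1316% = -0.77%

-0.77%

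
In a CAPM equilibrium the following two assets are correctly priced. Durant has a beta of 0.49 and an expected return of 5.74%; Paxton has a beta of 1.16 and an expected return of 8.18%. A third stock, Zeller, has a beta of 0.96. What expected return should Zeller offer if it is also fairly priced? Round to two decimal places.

7.45%

MRP (SML slope) = (8.18% − 5.74%) / (1.16 − 0.49) = 2.44% / 0.67 = 3.6418%
R_f (intercept) = 5.74% − 0.49 × 3.6418% = 3.9555%
E(R_Zeller) = R_f + β × MRP = 3.9555% + 0.96 × 3.6418% = 7.45%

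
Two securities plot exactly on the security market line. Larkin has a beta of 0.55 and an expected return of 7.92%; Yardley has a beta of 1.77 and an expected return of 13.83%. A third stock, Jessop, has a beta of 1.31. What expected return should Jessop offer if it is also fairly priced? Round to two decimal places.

11.60%

MRP (SML slope) = (13.83% − 7.92%) / (1.77 − 0.55) = 5.91% / 1.22 = 4.8443%
R_f (intercept) = 7.92% − 0.55 × 4.8443% = 5.2556%
E(R_Jessop) = R_f + β × MRP = 5.2556% + 1.31 × 4.8443% = 11.60%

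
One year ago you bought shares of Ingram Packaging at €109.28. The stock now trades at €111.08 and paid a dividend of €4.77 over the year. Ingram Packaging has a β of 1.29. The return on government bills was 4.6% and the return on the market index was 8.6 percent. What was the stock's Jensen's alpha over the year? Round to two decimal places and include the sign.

-3.75%

Realised HPR = (P1 + D1 − P0) / P0 = (111.08 + 4.77 − 109.28) / 109.28 = 6.57 / 109.28 = 6.0121%
MRP = 8.6% − 4.6% = 4.00%
CAPM required = R_f + β·MRP = 4.6% + 1.29 × 4.0% = 9.7600%
α = realised − required = 6.0121% − 9.7600% = -3.75%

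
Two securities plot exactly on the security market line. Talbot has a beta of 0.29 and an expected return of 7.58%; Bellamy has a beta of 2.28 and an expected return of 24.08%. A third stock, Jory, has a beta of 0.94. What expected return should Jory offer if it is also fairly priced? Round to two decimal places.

MRP (SML slope) = (24.08% − 7.58%) / (2.28 − 0.29) = 16.50% / 1.99 = 8.2915%
R_f (intercept) = 7.58% − 0.29 × 8.2915% = 5.1755%
E(R_Jory) = R_f + β × MRP = 5.1755% + 0.94 × 8.2915% = 12.97%

12.97%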